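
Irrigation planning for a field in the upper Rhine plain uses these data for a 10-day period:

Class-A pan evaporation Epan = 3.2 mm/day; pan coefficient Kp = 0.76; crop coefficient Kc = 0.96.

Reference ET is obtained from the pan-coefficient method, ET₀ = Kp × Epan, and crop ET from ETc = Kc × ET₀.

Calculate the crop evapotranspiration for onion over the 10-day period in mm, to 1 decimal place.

ET₀ = 0.76 × 3.2 = 2.4320 mm/d
ETc = Kc × ET₀ = 0.96 × 2.4320 = 2.3347 mm/d
Over 10 days: 2.3347 × 10 = 23.347 mm

23.3 mm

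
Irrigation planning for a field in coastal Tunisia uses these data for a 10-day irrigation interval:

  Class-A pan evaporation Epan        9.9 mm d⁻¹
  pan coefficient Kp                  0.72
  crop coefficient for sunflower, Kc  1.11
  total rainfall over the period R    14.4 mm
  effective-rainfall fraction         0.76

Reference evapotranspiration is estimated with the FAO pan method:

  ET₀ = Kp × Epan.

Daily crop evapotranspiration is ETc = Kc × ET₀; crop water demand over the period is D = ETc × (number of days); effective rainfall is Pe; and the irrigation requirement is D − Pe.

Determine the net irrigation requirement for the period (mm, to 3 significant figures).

ET₀ = 0.72 × 9.9 = 7.1280 mm/d
ETc = Kc × ET₀ = 1.11 × 7.1280 = 7.9121 mm/d
Crop demand D = ETc × 10 d = 7.9121 × 10 = 79.121 mm
Pe = 0.76 × 14.4 = 10.944 mm
D − Pe = 79.121 − 10.944 = 68.177 mm

68.2 mm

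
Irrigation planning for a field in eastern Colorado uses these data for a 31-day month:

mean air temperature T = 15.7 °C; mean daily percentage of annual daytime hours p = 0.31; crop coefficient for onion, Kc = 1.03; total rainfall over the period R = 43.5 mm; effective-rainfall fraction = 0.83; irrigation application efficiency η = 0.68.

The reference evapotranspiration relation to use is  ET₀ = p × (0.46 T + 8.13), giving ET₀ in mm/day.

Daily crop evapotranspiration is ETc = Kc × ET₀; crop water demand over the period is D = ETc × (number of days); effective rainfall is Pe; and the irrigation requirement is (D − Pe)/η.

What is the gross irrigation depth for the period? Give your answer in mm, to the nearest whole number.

ET₀ = 0.31 × (0.46 × 15.7 + 8.13) = 0.31 × 15.352 = 4.7591 mm/d
ETc = Kc × ET₀ = 1.03 × 4.7591 = 4.9019 mm/d
Crop demand D = ETc × 31 d = 4.9019 × 31 = 151.959 mm
Pe = 0.83 × 43.5 = 36.105 mm
D − Pe = 151.959 − 36.105 = 115.854 mm
Gross irrigation = 115.854 / 0.68 = 170.374 mm

170 mm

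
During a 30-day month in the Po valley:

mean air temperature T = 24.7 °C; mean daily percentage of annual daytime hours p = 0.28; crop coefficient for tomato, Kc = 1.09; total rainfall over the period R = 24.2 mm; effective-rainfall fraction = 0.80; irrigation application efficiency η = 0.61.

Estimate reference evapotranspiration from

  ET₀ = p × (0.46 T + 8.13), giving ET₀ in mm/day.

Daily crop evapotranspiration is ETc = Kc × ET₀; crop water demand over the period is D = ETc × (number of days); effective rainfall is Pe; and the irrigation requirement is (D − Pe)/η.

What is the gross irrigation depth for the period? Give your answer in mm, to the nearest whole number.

ET₀ = 0.28 × (0.46 × 24.7 + 8.13) = 0.28 × 19.492 = 5.4578 mm/d
ETc = Kc × ET₀ = 1.09 × 5.4578 = 5.9490 mm/d
Crop demand D = ETc × 30 d = 5.9490 × 30 = 178.470 mm
Pe = 0.80 × 24.2 = 19.360 mm
D − Pe = 178.470 − 19.360 = 159.110 mm
Gross irrigation = 159.110 / 0.61 = 260.836 mm

261 mm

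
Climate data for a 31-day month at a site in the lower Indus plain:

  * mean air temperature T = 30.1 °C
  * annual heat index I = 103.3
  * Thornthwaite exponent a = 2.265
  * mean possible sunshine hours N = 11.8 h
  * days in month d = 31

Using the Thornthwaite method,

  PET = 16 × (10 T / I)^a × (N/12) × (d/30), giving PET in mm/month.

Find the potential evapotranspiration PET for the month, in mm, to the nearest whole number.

10T/I = 10 × 30.1 / 103.3 = 2.9138
(10T/I)^a = 2.9138^2.265 = 11.2720
Uncorrected PET = 16 × 11.2720 = 180.352 mm
Correction = (N/12)(d/30) = (11.8/12)(31/30) = 1.0161
PET = 180.352 × 1.0161 = 183.256 mm/month

183 mm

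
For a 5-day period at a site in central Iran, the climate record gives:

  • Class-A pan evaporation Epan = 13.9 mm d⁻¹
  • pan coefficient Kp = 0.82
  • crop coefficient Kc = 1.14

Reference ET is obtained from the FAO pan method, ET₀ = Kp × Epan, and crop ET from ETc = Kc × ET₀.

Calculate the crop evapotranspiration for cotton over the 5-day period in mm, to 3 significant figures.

ET₀ = 0.82 × 13.9 = 11.3980 mm/d
ETc = Kc × ET₀ = 1.14 × 11.3980 = 12.9937 mm/d
Over 5 days: 12.9937 × 5 = 64.969 mm

65.0 mm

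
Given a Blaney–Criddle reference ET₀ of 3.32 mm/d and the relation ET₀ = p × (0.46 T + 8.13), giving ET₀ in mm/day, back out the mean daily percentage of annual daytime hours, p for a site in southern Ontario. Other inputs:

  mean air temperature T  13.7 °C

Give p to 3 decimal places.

p = ET₀ / (0.46 T + 8.13) = 3.32 / (0.46 × 13.7 + 8.13) = 3.32 / 14.432 = 0.2300

0.230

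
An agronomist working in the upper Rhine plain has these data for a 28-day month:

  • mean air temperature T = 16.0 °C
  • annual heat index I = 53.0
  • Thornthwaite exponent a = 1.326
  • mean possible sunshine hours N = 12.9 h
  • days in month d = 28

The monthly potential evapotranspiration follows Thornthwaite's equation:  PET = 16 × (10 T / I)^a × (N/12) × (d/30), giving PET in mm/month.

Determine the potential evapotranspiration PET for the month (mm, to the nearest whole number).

69 mm

10T/I = 10 × 16.0 / 53.0 = 3.0189
(10T/I)^a = 3.0189^1.326 = 4.3279
Uncorrected PET = 16 × 4.3279 = 69.246 mm
Correction = (N/12)(d/30) = (12.9/12)(28/30) = 1.0033
PET = 69.246 × 1.0033 = 69.475 mm/month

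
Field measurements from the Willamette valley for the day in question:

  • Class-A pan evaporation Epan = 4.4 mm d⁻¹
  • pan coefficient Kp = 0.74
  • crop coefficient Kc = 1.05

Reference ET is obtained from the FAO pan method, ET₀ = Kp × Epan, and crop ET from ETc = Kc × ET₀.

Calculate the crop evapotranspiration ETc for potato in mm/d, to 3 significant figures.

3.42 mm/d

ET₀ = 0.74 × 4.4 = 3.2560 mm/d
ETc = Kc × ET₀ = 1.05 × 3.2560 = 3.4188 mm/d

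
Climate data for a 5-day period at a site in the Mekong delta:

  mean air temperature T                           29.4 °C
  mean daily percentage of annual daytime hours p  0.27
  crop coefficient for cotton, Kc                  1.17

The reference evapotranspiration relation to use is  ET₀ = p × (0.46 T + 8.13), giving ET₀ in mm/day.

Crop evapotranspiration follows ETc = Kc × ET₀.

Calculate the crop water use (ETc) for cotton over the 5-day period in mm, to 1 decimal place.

34.2 mm

ET₀ = 0.27 × (0.46 × 29.4 + 8.13) = 0.27 × 21.654 = 5.8466 mm/d
ETc = Kc × ET₀ = 1.17 × 5.8466 = 6.8405 mm/d
Over 5 days: 6.8405 × 5 = 34.203 mm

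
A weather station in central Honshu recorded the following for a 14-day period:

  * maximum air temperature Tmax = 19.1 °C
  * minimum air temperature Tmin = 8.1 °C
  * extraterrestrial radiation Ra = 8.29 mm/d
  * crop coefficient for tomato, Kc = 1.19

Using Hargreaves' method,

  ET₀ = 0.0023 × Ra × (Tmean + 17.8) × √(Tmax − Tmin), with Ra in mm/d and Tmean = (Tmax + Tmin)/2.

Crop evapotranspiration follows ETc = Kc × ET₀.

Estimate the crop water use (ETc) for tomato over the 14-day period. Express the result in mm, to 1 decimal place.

Tmean = (19.1 + 8.1)/2 = 13.60 °C
ET₀ = 0.0023 × 8.29 × (13.60 + 17.8) × √11.0 = 0.0023 × 8.29 × 31.40 × 3.3166 = 1.9857 mm/d
ETc = Kc × ET₀ = 1.19 × 1.9857 = 2.3630 mm/d
Over 14 days: 2.3630 × 14 = 33.082 mm

33.1 mm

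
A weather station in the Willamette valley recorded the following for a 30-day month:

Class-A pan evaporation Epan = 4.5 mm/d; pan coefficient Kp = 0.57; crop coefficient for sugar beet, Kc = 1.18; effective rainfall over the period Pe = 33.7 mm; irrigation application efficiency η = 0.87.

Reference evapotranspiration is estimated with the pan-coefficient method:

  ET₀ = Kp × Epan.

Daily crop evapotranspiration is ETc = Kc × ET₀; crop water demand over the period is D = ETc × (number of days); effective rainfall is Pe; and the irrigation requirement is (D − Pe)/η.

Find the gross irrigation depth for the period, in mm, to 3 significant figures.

65.6 mm

ET₀ = 0.57 × 4.5 = 2.5650 mm/d
ETc = Kc × ET₀ = 1.18 × 2.5650 = 3.0267 mm/d
Crop demand D = ETc × 30 d = 3.0267 × 30 = 90.801 mm
D − Pe = 90.801 − 33.7 = 57.101 mm
Gross irrigation = 57.101 / 0.87 = 65.633 mm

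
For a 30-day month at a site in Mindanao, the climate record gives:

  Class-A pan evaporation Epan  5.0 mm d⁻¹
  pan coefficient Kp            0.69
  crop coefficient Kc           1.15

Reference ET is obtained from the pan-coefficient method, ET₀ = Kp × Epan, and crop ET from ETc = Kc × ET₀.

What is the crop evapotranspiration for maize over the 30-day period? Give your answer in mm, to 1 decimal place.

ET₀ = 0.69 × 5.0 = 3.4500 mm/d
ETc = Kc × ET₀ = 1.15 × 3.4500 = 3.9675 mm/d
Over 30 days: 3.9675 × 30 = 119.025 mm

119.0 mm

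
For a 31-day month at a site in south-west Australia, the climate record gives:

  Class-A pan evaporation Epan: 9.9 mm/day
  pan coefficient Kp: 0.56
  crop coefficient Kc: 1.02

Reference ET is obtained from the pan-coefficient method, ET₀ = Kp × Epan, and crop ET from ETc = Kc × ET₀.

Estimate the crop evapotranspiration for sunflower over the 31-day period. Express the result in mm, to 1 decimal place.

ET₀ = 0.56 × 9.9 = 5.5440 mm/d
ETc = Kc × ET₀ = 1.02 × 5.5440 = 5.6549 mm/d
Over 31 days: 5.6549 × 31 = 175.302 mm

175.3 mm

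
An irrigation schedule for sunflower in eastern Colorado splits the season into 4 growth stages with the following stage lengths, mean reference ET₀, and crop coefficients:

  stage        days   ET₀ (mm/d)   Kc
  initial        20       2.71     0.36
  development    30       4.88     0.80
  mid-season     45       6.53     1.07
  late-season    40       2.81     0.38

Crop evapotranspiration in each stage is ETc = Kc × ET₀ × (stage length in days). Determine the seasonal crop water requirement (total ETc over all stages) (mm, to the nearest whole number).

initial: 0.36 × 2.71 × 20 = 19.51 mm
development: 0.80 × 4.88 × 30 = 117.12 mm
mid-season: 1.07 × 6.53 × 45 = 314.42 mm
late-season: 0.38 × 2.81 × 40 = 42.71 mm
Seasonal total = 493.76 mm

494 mm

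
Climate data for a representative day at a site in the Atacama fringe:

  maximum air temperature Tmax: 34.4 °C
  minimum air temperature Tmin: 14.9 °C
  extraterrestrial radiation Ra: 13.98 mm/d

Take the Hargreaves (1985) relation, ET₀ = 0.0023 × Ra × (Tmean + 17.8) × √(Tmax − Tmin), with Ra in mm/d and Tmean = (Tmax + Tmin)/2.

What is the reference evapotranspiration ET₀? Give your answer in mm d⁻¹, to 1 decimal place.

Tmean = (34.4 + 14.9)/2 = 24.65 °C
ET₀ = 0.0023 × 13.98 × (24.65 + 17.8) × √19.5 = 0.0023 × 13.98 × 42.45 × 4.4159 = 6.0274 mm/d

6.0 mm d⁻¹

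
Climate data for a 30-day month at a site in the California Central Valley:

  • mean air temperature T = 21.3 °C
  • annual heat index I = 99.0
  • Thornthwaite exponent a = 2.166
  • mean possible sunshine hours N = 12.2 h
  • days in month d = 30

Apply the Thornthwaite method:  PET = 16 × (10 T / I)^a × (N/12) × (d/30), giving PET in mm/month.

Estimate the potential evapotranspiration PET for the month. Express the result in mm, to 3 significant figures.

10T/I = 10 × 21.3 / 99.0 = 2.1515
(10T/I)^a = 2.1515^2.166 = 5.2568
Uncorrected PET = 16 × 5.2568 = 84.109 mm
Correction = (N/12)(d/30) = (12.2/12)(30/30) = 1.0167
PET = 84.109 × 1.0167 = 85.514 mm/month

85.5 mm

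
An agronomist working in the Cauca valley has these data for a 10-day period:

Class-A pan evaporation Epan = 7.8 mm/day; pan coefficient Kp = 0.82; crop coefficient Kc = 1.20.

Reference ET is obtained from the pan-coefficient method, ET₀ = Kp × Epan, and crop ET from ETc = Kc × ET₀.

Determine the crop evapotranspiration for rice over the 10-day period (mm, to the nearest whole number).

77 mm

ET₀ = 0.82 × 7.8 = 6.3960 mm/d
ETc = Kc × ET₀ = 1.20 × 6.3960 = 7.6752 mm/d
Over 10 days: 7.6752 × 10 = 76.752 mm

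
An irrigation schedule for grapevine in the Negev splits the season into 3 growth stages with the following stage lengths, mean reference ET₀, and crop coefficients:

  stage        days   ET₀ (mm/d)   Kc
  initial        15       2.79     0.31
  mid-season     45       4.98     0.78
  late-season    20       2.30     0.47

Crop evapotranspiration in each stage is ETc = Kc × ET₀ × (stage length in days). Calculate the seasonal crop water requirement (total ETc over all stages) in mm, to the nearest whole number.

initial: 0.31 × 2.79 × 15 = 12.97 mm
mid-season: 0.78 × 4.98 × 45 = 174.80 mm
late-season: 0.47 × 2.30 × 20 = 21.62 mm
Seasonal total = 209.39 mm

209 mm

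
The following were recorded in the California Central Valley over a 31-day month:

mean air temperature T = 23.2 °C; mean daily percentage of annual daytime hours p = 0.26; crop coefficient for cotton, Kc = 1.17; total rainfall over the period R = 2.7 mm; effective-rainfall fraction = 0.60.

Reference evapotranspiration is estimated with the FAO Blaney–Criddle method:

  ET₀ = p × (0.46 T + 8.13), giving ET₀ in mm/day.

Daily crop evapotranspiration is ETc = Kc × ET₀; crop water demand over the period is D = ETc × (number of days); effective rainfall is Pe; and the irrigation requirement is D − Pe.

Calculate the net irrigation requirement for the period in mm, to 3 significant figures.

176 mm

ET₀ = 0.26 × (0.46 × 23.2 + 8.13) = 0.26 × 18.802 = 4.8885 mm/d
ETc = Kc × ET₀ = 1.17 × 4.8885 = 5.7195 mm/d
Crop demand D = ETc × 31 d = 5.7195 × 31 = 177.305 mm
Pe = 0.60 × 2.7 = 1.620 mm
D − Pe = 177.305 − 1.620 = 175.685 mm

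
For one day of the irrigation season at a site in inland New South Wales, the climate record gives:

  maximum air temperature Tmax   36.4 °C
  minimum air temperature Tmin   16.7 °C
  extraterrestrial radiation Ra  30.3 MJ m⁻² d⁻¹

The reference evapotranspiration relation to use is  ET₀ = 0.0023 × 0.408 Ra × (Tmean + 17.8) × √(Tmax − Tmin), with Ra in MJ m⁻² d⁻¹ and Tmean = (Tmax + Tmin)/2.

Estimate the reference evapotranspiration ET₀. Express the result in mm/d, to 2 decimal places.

Tmean = (36.4 + 16.7)/2 = 26.55 °C
0.408 Ra = 0.408 × 30.3 = 12.3624 mm/d equivalent
ET₀ = 0.0023 × 12.3624 × (26.55 + 17.8) × √19.7 = 0.0023 × 12.3624 × 44.35 × 4.4385 = 5.5971 mm/d

5.60 mm/d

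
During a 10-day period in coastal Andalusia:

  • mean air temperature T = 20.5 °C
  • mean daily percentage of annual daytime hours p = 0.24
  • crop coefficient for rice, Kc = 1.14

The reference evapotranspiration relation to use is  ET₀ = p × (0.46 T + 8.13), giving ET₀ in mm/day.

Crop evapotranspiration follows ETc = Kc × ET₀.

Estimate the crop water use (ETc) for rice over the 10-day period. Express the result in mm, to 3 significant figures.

ET₀ = 0.24 × (0.46 × 20.5 + 8.13) = 0.24 × 17.560 = 4.2144 mm/d
ETc = Kc × ET₀ = 1.14 × 4.2144 = 4.8044 mm/d
Over 10 days: 4.8044 × 10 = 48.044 mm

48.0 mm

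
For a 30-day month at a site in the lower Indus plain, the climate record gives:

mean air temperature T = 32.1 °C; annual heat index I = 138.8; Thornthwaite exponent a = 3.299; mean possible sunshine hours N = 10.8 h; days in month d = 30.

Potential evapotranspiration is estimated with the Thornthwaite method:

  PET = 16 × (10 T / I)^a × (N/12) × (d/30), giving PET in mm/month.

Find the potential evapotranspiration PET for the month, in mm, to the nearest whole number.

10T/I = 10 × 32.1 / 138.8 = 2.3127
(10T/I)^a = 2.3127^3.299 = 15.8939
Uncorrected PET = 16 × 15.8939 = 254.302 mm
Correction = (N/12)(d/30) = (10.8/12)(30/30) = 0.9000
PET = 254.302 × 0.9000 = 228.872 mm/month

229 mm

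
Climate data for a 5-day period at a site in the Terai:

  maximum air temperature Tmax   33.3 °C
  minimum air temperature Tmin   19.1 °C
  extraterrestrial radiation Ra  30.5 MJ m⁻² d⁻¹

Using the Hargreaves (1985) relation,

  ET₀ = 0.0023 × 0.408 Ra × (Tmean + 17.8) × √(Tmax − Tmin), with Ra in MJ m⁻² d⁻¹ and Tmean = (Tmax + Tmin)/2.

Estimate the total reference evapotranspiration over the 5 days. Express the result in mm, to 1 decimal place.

23.7 mm

Tmean = (33.3 + 19.1)/2 = 26.20 °C
0.408 Ra = 0.408 × 30.5 = 12.4440 mm/d equivalent
ET₀ = 0.0023 × 12.4440 × (26.20 + 17.8) × √14.2 = 0.0023 × 12.4440 × 44.00 × 3.7683 = 4.7455 mm/d
Over 5 days: 4.7455 × 5 = 23.728 mm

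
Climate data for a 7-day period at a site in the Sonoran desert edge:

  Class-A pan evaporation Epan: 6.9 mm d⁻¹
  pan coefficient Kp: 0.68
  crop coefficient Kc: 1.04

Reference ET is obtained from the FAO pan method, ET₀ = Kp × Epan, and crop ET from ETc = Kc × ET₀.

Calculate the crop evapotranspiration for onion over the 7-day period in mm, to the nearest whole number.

34 mm

ET₀ = 0.68 × 6.9 = 4.6920 mm/d
ETc = Kc × ET₀ = 1.04 × 4.6920 = 4.8797 mm/d
Over 7 days: 4.8797 × 7 = 34.158 mm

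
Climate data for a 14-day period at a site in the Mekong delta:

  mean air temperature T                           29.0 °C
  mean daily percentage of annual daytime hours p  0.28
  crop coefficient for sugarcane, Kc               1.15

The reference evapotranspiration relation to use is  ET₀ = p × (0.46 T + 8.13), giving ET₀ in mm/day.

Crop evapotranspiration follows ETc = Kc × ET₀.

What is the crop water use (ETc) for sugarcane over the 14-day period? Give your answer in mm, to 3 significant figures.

96.8 mm

ET₀ = 0.28 × (0.46 × 29.0 + 8.13) = 0.28 × 21.470 = 6.0116 mm/d
ETc = Kc × ET₀ = 1.15 × 6.0116 = 6.9133 mm/d
Over 14 days: 6.9133 × 14 = 96.786 mm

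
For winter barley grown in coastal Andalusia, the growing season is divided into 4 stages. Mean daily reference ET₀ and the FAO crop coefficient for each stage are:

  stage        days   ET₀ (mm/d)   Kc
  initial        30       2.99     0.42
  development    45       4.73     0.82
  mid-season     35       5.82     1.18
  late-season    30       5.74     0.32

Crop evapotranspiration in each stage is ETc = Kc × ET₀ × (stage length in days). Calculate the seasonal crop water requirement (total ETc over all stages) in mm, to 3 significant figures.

initial: 0.42 × 2.99 × 30 = 37.67 mm
development: 0.82 × 4.73 × 45 = 174.54 mm
mid-season: 1.18 × 5.82 × 35 = 240.37 mm
late-season: 0.32 × 5.74 × 30 = 55.10 mm
Seasonal total = 507.68 mm

508 mm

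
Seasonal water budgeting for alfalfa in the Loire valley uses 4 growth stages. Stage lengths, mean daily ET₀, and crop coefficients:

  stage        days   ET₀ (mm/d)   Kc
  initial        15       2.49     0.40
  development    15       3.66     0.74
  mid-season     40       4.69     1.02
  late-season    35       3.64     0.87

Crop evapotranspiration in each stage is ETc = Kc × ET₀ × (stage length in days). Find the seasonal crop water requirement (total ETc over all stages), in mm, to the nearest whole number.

initial: 0.40 × 2.49 × 15 = 14.94 mm
development: 0.74 × 3.66 × 15 = 40.63 mm
mid-season: 1.02 × 4.69 × 40 = 191.35 mm
late-season: 0.87 × 3.64 × 35 = 110.84 mm
Seasonal total = 357.76 mm

358 mm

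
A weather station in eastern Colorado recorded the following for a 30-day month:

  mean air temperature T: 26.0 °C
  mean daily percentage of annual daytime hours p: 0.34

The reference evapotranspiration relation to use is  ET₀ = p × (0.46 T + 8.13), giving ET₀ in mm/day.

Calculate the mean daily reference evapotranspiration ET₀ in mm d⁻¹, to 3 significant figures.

ET₀ = 0.34 × (0.46 × 26.0 + 8.13) = 0.34 × 20.090 = 6.8306 mm/d

6.83 mm d⁻¹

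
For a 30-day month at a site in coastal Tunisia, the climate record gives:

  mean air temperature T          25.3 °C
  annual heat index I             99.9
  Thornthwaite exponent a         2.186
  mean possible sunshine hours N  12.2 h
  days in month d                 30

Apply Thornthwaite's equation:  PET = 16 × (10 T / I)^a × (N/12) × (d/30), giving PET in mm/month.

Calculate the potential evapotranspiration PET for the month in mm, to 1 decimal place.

124.0 mm

10T/I = 10 × 25.3 / 99.9 = 2.5325
(10T/I)^a = 2.5325^2.186 = 7.6236
Uncorrected PET = 16 × 7.6236 = 121.978 mm
Correction = (N/12)(d/30) = (12.2/12)(30/30) = 1.0167
PET = 121.978 × 1.0167 = 124.015 mm/month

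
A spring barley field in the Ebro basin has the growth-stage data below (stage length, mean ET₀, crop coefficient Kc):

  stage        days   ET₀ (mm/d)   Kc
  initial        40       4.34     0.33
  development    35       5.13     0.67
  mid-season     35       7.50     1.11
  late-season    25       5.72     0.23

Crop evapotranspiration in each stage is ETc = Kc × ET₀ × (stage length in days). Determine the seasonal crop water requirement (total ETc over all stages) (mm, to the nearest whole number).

502 mm

initial: 0.33 × 4.34 × 40 = 57.29 mm
development: 0.67 × 5.13 × 35 = 120.30 mm
mid-season: 1.11 × 7.50 × 35 = 291.38 mm
late-season: 0.23 × 5.72 × 25 = 32.89 mm
Seasonal total = 501.86 mm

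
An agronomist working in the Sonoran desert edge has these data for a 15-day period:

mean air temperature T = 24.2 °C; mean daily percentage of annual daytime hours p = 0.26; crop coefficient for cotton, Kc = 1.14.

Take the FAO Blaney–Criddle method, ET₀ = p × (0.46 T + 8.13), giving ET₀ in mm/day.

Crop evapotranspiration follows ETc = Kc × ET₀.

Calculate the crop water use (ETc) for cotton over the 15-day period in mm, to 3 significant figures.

ET₀ = 0.26 × (0.46 × 24.2 + 8.13) = 0.26 × 19.262 = 5.0081 mm/d
ETc = Kc × ET₀ = 1.14 × 5.0081 = 5.7092 mm/d
Over 15 days: 5.7092 × 15 = 85.638 mm

85.6 mm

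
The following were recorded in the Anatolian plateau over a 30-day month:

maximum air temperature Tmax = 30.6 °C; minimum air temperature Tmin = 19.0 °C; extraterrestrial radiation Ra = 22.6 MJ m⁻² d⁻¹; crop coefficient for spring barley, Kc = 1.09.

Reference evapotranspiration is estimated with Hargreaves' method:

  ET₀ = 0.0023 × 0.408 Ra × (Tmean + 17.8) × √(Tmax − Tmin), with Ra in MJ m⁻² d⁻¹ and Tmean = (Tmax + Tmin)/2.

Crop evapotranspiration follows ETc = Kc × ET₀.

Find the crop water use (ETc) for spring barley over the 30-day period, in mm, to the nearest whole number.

101 mm

Tmean = (30.6 + 19.0)/2 = 24.80 °C
0.408 Ra = 0.408 × 22.6 = 9.2208 mm/d equivalent
ET₀ = 0.0023 × 9.2208 × (24.80 + 17.8) × √11.6 = 0.0023 × 9.2208 × 42.60 × 3.4059 = 3.0771 mm/d
ETc = Kc × ET₀ = 1.09 × 3.0771 = 3.3540 mm/d
Over 30 days: 3.3540 × 30 = 100.620 mm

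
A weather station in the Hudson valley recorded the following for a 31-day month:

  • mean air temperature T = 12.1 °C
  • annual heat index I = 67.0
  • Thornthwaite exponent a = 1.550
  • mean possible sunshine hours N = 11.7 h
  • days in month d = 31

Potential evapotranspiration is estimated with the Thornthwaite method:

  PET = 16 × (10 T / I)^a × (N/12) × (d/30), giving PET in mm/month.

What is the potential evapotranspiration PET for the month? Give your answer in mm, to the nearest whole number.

40 mm

10T/I = 10 × 12.1 / 67.0 = 1.8060
(10T/I)^a = 1.8060^1.550 = 2.4998
Uncorrected PET = 16 × 2.4998 = 39.997 mm
Correction = (N/12)(d/30) = (11.7/12)(31/30) = 1.0075
PET = 39.997 × 1.0075 = 40.297 mm/month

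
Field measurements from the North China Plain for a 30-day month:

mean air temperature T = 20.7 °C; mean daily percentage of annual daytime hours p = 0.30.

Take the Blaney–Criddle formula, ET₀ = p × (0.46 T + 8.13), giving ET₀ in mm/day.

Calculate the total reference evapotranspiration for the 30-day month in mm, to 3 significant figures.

ET₀ = 0.30 × (0.46 × 20.7 + 8.13) = 0.30 × 17.652 = 5.2956 mm/d
Monthly total = 5.2956 × 30 = 158.868 mm

159 mm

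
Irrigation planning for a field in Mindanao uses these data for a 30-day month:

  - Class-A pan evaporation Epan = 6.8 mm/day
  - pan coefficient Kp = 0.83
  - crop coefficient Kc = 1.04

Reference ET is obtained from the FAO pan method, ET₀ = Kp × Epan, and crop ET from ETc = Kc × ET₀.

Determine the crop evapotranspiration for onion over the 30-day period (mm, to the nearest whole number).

176 mm

ET₀ = 0.83 × 6.8 = 5.6440 mm/d
ETc = Kc × ET₀ = 1.04 × 5.6440 = 5.8698 mm/d
Over 30 days: 5.8698 × 30 = 176.094 mm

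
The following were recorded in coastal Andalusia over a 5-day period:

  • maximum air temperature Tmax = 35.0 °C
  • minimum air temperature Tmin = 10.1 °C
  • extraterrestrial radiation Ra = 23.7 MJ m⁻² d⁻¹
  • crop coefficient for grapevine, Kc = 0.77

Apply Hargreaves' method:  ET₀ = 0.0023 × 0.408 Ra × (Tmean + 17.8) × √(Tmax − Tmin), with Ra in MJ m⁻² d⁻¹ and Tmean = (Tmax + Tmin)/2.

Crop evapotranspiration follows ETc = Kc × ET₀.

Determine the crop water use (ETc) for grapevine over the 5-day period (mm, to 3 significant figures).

17.2 mm

Tmean = (35.0 + 10.1)/2 = 22.55 °C
0.408 Ra = 0.408 × 23.7 = 9.6696 mm/d equivalent
ET₀ = 0.0023 × 9.6696 × (22.55 + 17.8) × √24.9 = 0.0023 × 9.6696 × 40.35 × 4.9900 = 4.4780 mm/d
ETc = Kc × ET₀ = 0.77 × 4.4780 = 3.4481 mm/d
Over 5 days: 3.4481 × 5 = 17.241 mm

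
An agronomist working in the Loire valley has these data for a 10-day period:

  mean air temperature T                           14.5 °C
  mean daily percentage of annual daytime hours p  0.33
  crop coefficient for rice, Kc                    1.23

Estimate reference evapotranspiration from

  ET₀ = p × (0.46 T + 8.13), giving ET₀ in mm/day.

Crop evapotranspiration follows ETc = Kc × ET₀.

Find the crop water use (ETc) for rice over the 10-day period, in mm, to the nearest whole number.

ET₀ = 0.33 × (0.46 × 14.5 + 8.13) = 0.33 × 14.800 = 4.8840 mm/d
ETc = Kc × ET₀ = 1.23 × 4.8840 = 6.0073 mm/d
Over 10 days: 6.0073 × 10 = 60.073 mm

60 mm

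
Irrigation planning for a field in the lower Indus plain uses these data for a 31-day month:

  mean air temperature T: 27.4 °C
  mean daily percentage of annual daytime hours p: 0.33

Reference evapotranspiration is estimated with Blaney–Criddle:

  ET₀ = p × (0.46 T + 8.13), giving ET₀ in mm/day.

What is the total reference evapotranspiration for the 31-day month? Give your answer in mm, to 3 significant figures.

ET₀ = 0.33 × (0.46 × 27.4 + 8.13) = 0.33 × 20.734 = 6.8422 mm/d
Monthly total = 6.8422 × 31 = 212.108 mm

212 mm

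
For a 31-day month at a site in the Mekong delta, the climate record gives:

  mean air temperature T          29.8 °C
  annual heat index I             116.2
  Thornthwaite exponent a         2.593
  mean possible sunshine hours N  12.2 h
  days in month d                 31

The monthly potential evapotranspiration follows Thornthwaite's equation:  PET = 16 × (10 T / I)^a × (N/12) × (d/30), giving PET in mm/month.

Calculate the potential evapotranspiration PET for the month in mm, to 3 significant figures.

193 mm

10T/I = 10 × 29.8 / 116.2 = 2.5645
(10T/I)^a = 2.5645^2.593 = 11.4959
Uncorrected PET = 16 × 11.4959 = 183.934 mm
Correction = (N/12)(d/30) = (12.2/12)(31/30) = 1.0506
PET = 183.934 × 1.0506 = 193.241 mm/month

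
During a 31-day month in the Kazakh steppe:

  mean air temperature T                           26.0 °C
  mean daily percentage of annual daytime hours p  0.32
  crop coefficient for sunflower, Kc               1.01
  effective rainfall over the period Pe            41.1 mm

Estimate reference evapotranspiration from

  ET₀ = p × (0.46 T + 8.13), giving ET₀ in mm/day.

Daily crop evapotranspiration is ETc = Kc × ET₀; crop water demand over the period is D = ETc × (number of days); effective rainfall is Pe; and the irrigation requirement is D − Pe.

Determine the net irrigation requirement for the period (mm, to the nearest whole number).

160 mm

ET₀ = 0.32 × (0.46 × 26.0 + 8.13) = 0.32 × 20.090 = 6.4288 mm/d
ETc = Kc × ET₀ = 1.01 × 6.4288 = 6.4931 mm/d
Crop demand D = ETc × 31 d = 6.4931 × 31 = 201.286 mm
D − Pe = 201.286 − 41.1 = 160.186 mm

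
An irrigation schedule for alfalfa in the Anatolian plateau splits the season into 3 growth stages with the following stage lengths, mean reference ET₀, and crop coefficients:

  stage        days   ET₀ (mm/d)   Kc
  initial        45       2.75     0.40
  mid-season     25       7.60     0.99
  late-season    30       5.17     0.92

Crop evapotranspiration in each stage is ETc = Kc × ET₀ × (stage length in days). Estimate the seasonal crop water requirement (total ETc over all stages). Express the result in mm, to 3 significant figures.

380 mm

initial: 0.40 × 2.75 × 45 = 49.50 mm
mid-season: 0.99 × 7.60 × 25 = 188.10 mm
late-season: 0.92 × 5.17 × 30 = 142.69 mm
Seasonal total = 380.29 mm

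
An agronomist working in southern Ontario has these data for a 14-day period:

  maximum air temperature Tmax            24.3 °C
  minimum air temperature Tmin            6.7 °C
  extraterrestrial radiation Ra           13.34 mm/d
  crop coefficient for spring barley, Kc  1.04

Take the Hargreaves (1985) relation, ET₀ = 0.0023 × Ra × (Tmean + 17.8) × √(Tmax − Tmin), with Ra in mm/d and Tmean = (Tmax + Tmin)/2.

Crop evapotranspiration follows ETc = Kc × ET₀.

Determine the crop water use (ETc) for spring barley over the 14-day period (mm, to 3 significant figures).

62.4 mm

Tmean = (24.3 + 6.7)/2 = 15.50 °C
ET₀ = 0.0023 × 13.34 × (15.50 + 17.8) × √17.6 = 0.0023 × 13.34 × 33.30 × 4.1952 = 4.2863 mm/d
ETc = Kc × ET₀ = 1.04 × 4.2863 = 4.4578 mm/d
Over 14 days: 4.4578 × 14 = 62.409 mm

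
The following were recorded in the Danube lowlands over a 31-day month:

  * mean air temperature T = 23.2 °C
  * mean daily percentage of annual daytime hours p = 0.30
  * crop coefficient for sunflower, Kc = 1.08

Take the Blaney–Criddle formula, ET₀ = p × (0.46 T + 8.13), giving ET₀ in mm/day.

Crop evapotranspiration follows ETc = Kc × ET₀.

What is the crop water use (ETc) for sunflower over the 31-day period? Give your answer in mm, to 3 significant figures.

189 mm

ET₀ = 0.30 × (0.46 × 23.2 + 8.13) = 0.30 × 18.802 = 5.6406 mm/d
ETc = Kc × ET₀ = 1.08 × 5.6406 = 6.0918 mm/d
Over 31 days: 6.0918 × 31 = 188.846 mm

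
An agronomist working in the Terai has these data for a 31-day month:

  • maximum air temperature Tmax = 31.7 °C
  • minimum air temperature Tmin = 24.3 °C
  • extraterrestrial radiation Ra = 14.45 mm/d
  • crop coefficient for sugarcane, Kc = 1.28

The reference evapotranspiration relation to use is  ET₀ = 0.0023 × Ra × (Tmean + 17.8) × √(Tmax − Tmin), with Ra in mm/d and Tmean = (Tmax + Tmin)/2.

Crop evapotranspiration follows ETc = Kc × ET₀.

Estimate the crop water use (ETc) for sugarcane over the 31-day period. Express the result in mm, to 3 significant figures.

164 mm

Tmean = (31.7 + 24.3)/2 = 28.00 °C
ET₀ = 0.0023 × 14.45 × (28.00 + 17.8) × √7.4 = 0.0023 × 14.45 × 45.80 × 2.7203 = 4.1407 mm/d
ETc = Kc × ET₀ = 1.28 × 4.1407 = 5.3001 mm/d
Over 31 days: 5.3001 × 31 = 164.303 mm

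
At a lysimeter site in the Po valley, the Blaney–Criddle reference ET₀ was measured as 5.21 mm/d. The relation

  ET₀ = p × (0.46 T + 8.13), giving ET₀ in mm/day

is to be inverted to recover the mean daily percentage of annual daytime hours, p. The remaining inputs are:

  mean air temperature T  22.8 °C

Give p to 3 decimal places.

p = ET₀ / (0.46 T + 8.13) = 5.21 / (0.46 × 22.8 + 8.13) = 5.21 / 18.618 = 0.2798

0.280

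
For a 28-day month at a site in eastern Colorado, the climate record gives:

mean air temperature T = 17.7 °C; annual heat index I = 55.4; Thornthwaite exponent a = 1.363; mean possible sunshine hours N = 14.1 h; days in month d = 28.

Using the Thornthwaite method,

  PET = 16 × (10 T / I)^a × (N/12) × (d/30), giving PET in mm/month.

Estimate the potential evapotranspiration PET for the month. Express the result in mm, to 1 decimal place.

85.5 mm

10T/I = 10 × 17.7 / 55.4 = 3.1949
(10T/I)^a = 3.1949^1.363 = 4.8705
Uncorrected PET = 16 × 4.8705 = 77.928 mm
Correction = (N/12)(d/30) = (14.1/12)(28/30) = 1.0967
PET = 77.928 × 1.0967 = 85.464 mm/month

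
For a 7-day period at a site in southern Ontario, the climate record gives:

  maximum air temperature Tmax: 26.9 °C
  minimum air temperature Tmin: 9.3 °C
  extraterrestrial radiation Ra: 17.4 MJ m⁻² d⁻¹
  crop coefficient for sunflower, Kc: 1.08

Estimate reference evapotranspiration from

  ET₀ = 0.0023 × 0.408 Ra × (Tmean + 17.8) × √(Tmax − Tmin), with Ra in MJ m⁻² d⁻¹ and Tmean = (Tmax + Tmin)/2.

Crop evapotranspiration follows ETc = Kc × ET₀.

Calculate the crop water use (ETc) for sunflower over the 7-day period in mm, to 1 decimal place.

18.6 mm

Tmean = (26.9 + 9.3)/2 = 18.10 °C
0.408 Ra = 0.408 × 17.4 = 7.0992 mm/d equivalent
ET₀ = 0.0023 × 7.0992 × (18.10 + 17.8) × √17.6 = 0.0023 × 7.0992 × 35.90 × 4.1952 = 2.4591 mm/d
ETc = Kc × ET₀ = 1.08 × 2.4591 = 2.6558 mm/d
Over 7 days: 2.6558 × 7 = 18.591 mm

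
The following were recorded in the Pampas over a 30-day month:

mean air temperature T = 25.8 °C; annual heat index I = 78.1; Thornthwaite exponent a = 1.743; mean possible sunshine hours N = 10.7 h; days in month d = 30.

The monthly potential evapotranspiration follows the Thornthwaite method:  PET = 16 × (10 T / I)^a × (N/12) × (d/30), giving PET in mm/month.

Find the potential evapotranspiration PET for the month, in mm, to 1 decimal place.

114.5 mm

10T/I = 10 × 25.8 / 78.1 = 3.3035
(10T/I)^a = 3.3035^1.743 = 8.0274
Uncorrected PET = 16 × 8.0274 = 128.438 mm
Correction = (N/12)(d/30) = (10.7/12)(30/30) = 0.8917
PET = 128.438 × 0.8917 = 114.528 mm/month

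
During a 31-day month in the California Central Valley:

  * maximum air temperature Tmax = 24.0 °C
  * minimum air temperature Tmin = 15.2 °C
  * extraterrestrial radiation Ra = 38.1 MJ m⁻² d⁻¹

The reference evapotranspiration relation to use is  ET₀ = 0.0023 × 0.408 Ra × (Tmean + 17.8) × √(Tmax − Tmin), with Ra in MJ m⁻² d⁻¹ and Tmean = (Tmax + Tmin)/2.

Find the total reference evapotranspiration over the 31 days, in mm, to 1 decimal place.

123.0 mm

Tmean = (24.0 + 15.2)/2 = 19.60 °C
0.408 Ra = 0.408 × 38.1 = 15.5448 mm/d equivalent
ET₀ = 0.0023 × 15.5448 × (19.60 + 17.8) × √8.8 = 0.0023 × 15.5448 × 37.40 × 2.9665 = 3.9667 mm/d
Over 31 days: 3.9667 × 31 = 122.968 mm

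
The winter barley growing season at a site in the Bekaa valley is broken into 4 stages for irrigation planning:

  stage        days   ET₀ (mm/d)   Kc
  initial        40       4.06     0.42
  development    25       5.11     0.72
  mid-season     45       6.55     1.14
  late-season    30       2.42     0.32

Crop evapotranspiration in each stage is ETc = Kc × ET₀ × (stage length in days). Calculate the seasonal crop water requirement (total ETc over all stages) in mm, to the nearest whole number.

initial: 0.42 × 4.06 × 40 = 68.21 mm
development: 0.72 × 5.11 × 25 = 91.98 mm
mid-season: 1.14 × 6.55 × 45 = 336.02 mm
late-season: 0.32 × 2.42 × 30 = 23.23 mm
Seasonal total = 519.44 mm

519 mm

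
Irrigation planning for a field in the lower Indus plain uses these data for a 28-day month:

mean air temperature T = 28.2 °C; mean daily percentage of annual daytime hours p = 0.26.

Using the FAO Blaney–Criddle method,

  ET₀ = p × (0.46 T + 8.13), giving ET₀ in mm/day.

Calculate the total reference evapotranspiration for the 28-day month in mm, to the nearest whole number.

ET₀ = 0.26 × (0.46 × 28.2 + 8.13) = 0.26 × 21.102 = 5.4865 mm/d
Monthly total = 5.4865 × 28 = 153.622 mm

154 mm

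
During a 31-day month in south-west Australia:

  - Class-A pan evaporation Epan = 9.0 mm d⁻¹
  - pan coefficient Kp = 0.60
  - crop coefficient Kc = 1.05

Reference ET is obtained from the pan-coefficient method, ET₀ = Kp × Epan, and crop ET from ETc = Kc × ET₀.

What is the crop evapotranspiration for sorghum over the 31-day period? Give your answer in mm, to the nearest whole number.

176 mm

ET₀ = 0.60 × 9.0 = 5.4000 mm/d
ETc = Kc × ET₀ = 1.05 × 5.4000 = 5.6700 mm/d
Over 31 days: 5.6700 × 31 = 175.770 mm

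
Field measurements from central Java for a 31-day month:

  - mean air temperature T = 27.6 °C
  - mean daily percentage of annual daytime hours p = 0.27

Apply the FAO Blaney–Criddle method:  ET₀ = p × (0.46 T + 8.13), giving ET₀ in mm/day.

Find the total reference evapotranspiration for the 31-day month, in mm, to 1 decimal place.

ET₀ = 0.27 × (0.46 × 27.6 + 8.13) = 0.27 × 20.826 = 5.6230 mm/d
Monthly total = 5.6230 × 31 = 174.313 mm

174.3 mm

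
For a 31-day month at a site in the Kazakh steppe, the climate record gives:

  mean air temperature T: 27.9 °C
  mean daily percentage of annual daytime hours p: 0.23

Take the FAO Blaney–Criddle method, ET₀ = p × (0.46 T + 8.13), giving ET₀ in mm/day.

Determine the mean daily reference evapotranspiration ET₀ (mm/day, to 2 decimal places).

ET₀ = 0.23 × (0.46 × 27.9 + 8.13) = 0.23 × 20.964 = 4.8217 mm/d

4.82 mm/day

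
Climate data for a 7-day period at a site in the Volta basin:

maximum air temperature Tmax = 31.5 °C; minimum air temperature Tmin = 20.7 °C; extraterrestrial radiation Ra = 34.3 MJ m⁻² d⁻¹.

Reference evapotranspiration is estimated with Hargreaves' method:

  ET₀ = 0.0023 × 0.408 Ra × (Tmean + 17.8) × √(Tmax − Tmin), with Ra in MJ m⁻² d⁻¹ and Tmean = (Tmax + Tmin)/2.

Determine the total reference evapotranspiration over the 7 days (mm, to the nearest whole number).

Tmean = (31.5 + 20.7)/2 = 26.10 °C
0.408 Ra = 0.408 × 34.3 = 13.9944 mm/d equivalent
ET₀ = 0.0023 × 13.9944 × (26.10 + 17.8) × √10.8 = 0.0023 × 13.9944 × 43.90 × 3.2863 = 4.6436 mm/d
Over 7 days: 4.6436 × 7 = 32.505 mm

33 mm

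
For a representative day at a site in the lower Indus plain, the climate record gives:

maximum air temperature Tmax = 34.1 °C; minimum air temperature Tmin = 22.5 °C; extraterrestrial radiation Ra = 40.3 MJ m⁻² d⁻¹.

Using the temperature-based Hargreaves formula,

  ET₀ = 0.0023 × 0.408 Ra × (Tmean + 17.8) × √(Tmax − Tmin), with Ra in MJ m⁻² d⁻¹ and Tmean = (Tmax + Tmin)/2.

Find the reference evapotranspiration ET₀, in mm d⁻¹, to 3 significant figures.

5.94 mm d⁻¹

Tmean = (34.1 + 22.5)/2 = 28.30 °C
0.408 Ra = 0.408 × 40.3 = 16.4424 mm/d equivalent
ET₀ = 0.0023 × 16.4424 × (28.30 + 17.8) × √11.6 = 0.0023 × 16.4424 × 46.10 × 3.4059 = 5.9378 mm/d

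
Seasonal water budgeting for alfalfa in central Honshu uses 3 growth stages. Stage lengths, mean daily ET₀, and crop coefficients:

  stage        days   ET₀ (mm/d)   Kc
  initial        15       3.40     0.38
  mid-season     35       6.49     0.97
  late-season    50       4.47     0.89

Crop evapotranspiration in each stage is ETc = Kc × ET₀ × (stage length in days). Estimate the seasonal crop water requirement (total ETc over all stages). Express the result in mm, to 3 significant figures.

initial: 0.38 × 3.40 × 15 = 19.38 mm
mid-season: 0.97 × 6.49 × 35 = 220.34 mm
late-season: 0.89 × 4.47 × 50 = 198.92 mm
Seasonal total = 438.64 mm

439 mm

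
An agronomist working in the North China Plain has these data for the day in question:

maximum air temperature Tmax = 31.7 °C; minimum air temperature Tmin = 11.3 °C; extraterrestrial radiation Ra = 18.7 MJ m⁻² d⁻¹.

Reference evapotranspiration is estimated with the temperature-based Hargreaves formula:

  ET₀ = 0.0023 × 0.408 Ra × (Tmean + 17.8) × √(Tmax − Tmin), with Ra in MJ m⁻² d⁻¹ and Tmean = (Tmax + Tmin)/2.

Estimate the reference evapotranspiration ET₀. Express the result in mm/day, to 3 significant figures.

Tmean = (31.7 + 11.3)/2 = 21.50 °C
0.408 Ra = 0.408 × 18.7 = 7.6296 mm/d equivalent
ET₀ = 0.0023 × 7.6296 × (21.50 + 17.8) × √20.4 = 0.0023 × 7.6296 × 39.30 × 4.5166 = 3.1148 mm/d

3.11 mm/day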